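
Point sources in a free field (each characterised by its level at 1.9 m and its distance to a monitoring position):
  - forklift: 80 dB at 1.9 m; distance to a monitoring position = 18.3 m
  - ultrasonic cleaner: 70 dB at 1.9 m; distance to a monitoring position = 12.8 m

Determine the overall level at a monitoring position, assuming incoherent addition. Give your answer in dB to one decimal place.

Apply inverse-square spreading to bring every level to the receiver, then sum 10^(L/10).
forklift: 80 − 20·log₁₀(18.3/1.9) = 80 − 19.67 = 60.33 dB.
ultrasonic cleaner: 70 − 20·log₁₀(12.8/1.9) = 70 − 16.57 = 53.43 dB.
Σ 10^(L/10) = 1.298e+06 → L_total = 10·log₁₀(1.298e+06) = 61.13 dB.

61.1 dB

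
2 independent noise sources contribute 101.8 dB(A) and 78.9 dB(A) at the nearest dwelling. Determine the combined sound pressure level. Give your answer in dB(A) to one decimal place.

101.8 dB(A)

For uncorrelated sources the intensities add, so convert each level to linear form, sum, and take 10·log₁₀ of the total.
Σ 10^(L/10) = 10^(101.8/10) + 10^(78.9/10) = 1.521e+10.
L_total = 10·log₁₀(1.521e+10) = 101.82 dB(A).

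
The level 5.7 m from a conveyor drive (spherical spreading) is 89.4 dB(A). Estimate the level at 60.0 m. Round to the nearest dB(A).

For a point source, L₂ = L₁ − 20·log₁₀(r₂/r₁).
L₂ = 89.4 − 20·log₁₀(60.0/5.7) = 89.4 − 20.446 = 68.95 dB(A).

69 dB(A)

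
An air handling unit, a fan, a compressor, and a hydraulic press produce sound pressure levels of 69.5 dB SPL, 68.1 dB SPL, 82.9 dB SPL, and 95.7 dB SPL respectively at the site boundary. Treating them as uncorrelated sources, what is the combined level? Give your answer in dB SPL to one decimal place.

95.9 dB SPL

Incoherent sources combine by intensity addition: L_total = 10·log₁₀(Σ 10^(L_i/10)).
Σ 10^(L/10) = 10^(69.5/10) + 10^(68.1/10) + 10^(82.9/10) + 10^(95.7/10) = 3.926e+09.
L_total = 10·log₁₀(3.926e+09) = 95.94 dB SPL.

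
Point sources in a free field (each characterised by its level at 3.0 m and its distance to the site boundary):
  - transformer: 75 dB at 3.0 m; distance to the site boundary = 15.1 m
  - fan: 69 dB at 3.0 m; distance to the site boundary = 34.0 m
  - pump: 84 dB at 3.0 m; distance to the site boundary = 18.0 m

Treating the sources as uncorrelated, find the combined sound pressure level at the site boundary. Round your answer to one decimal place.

69.2 dB

First find each source's level at the receiver (point-source: −20·log₁₀(r/r_ref)), then combine on an intensity basis.
transformer: 75 − 20·log₁₀(15.1/3.0) = 75 − 14.04 = 60.96 dB.
fan: 69 − 20·log₁₀(34.0/3.0) = 69 − 21.09 = 47.91 dB.
pump: 84 − 20·log₁₀(18.0/3.0) = 84 − 15.56 = 68.44 dB.
Σ 10^(L/10) = 8.288e+06 → L_total = 10·log₁₀(8.288e+06) = 69.18 dB.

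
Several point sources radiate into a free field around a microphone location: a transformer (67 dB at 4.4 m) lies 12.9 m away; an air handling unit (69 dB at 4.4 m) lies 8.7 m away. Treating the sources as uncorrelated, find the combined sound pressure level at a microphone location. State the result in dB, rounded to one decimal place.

64.2 dB

First find each source's level at the receiver (point-source: −20·log₁₀(r/r_ref)), then combine on an intensity basis.
transformer: 67 − 20·log₁₀(12.9/4.4) = 67 − 9.34 = 57.66 dB.
air handling unit: 69 − 20·log₁₀(8.7/4.4) = 69 − 5.92 = 63.08 dB.
Σ 10^(L/10) = 2.615e+06 → L_total = 10·log₁₀(2.615e+06) = 64.17 dB.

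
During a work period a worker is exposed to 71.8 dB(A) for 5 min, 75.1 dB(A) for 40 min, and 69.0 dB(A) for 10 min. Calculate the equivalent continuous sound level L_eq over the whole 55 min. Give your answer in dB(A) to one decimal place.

74.2 dB(A)

The energy average is taken in the linear domain: L_eq = 10·log₁₀[(Σ tᵢ·10^(Lᵢ/10))/T], T = 55 min.
Σ tᵢ·10^(Lᵢ/10) = 5·10^(71.8/10) + 40·10^(75.1/10) + 10·10^(69.0/10) = 1.449e+09.
L_eq = 10·log₁₀(1.449e+09/55) = 74.21 dB(A).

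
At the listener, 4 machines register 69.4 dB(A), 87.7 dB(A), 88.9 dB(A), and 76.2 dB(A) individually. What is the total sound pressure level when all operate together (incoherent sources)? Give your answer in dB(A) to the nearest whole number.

For uncorrelated sources the intensities add, so convert each level to linear form, sum, and take 10·log₁₀ of the total.
Σ 10^(L/10) = 10^(69.4/10) + 10^(87.7/10) + 10^(88.9/10) + 10^(76.2/10) = 1.415e+09.
L_total = 10·log₁₀(1.415e+09) = 91.51 dB(A).

92 dB(A)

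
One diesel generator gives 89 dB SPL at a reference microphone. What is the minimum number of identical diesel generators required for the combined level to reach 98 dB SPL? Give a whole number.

The shortfall is 98 − 89 = 9.0 dB, and N units add 10·log₁₀ N, so need 10·log₁₀ N ≥ 9.0.
N ≥ 10^(9.0/10) = 7.943, so N = 8.

8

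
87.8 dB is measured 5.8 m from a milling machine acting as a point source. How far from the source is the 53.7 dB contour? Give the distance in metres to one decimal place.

For a point source L₁ − L₂ = 20·log₁₀(r₂/r₁), so r₂ = r₁·10^((L₁−L₂)/20).
r₂ = 5.8·10^((87.8−53.7)/20) = 5.8·10^(34.1/20) = 294.05 m.

294.1 m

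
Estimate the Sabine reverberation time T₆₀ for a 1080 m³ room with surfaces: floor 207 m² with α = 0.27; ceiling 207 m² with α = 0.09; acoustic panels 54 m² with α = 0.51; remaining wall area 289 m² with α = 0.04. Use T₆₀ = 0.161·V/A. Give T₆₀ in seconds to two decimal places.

1.53 s

Summing Sᵢαᵢ: 207·0.27 + 207·0.09 + 54·0.51 + 289·0.04 = 113.62 m².
T₆₀ = 0.161 × 1080 / 113.62 = 1.530 s.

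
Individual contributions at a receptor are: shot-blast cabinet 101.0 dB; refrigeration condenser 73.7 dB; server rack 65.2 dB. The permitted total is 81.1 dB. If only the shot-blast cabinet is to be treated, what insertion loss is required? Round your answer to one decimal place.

The untreated sources together contribute 10^(73.7/10) + 10^(65.2/10) = 2.675e+07, i.e. 74.27 dB.
To meet 81.1 dB overall, the treated shot-blast cabinet may contribute at most 10^(81.1/10) − 2.675e+07 = 1.021e+08, i.e. 80.09 dB.
Required insertion loss = 101.0 − 80.09 = 20.91 dB.

20.9 dB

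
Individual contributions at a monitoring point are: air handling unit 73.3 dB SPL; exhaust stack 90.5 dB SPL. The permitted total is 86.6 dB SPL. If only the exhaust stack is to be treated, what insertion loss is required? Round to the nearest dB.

4 dB

The untreated sources together contribute 10^(73.3/10) = 2.138e+07, i.e. 73.30 dB SPL.
The limit corresponds to 10^(86.6/10) = 4.571e+08; subtracting the fixed part leaves 4.357e+08 for the exhaust stack, i.e. 86.39 dB SPL.
So the exhaust stack must be reduced from 90.5 to 86.39 dB SPL: IL = 4.11 dB.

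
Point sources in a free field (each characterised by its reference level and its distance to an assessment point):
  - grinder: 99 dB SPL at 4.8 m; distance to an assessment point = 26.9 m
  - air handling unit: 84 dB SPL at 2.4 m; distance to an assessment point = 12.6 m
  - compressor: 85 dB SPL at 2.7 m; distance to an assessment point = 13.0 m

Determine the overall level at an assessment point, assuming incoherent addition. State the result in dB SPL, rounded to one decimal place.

First find each source's level at the receiver (point-source: −20·log₁₀(r/r_ref)), then combine on an intensity basis.
grinder: 99 − 20·log₁₀(26.9/4.8) = 99 − 14.97 = 84.03 dB SPL.
air handling unit: 84 − 20·log₁₀(12.6/2.4) = 84 − 14.40 = 69.60 dB SPL.
compressor: 85 − 20·log₁₀(13.0/2.7) = 85 − 13.65 = 71.35 dB SPL.
Σ 10^(L/10) = 2.757e+08 → L_total = 10·log₁₀(2.757e+08) = 84.40 dB SPL.

84.4 dB SPL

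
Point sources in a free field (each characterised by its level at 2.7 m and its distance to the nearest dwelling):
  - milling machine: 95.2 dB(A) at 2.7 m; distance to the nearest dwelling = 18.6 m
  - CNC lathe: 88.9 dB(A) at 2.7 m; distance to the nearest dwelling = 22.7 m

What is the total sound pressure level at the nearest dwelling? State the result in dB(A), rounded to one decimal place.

First find each source's level at the receiver (point-source: −20·log₁₀(r/r_ref)), then combine on an intensity basis.
milling machine: 95.2 − 20·log₁₀(18.6/2.7) = 95.2 − 16.76 = 78.44 dB(A).
CNC lathe: 88.9 − 20·log₁₀(22.7/2.7) = 88.9 − 18.49 = 70.41 dB(A).
Σ 10^(L/10) = 8.076e+07 → L_total = 10·log₁₀(8.076e+07) = 79.07 dB(A).

79.1 dB(A)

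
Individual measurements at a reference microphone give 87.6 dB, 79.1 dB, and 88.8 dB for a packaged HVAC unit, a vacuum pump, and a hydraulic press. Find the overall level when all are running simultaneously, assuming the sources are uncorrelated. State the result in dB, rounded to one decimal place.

Incoherent sources combine by intensity addition: L_total = 10·log₁₀(Σ 10^(L_i/10)).
Σ 10^(L/10) = 10^(87.6/10) + 10^(79.1/10) + 10^(88.8/10) = 1.415e+09.
L_total = 10·log₁₀(1.415e+09) = 91.51 dB.

91.5 dB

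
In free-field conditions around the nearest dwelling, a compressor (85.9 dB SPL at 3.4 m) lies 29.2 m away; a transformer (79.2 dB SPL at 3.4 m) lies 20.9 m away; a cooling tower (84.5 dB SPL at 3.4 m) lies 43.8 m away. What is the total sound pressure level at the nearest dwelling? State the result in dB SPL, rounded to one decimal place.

69.6 dB SPL

Propagate each source to the receiver with L = L_ref − 20·log₁₀(r/r_ref), then add intensities.
compressor: 85.9 − 20·log₁₀(29.2/3.4) = 85.9 − 18.68 = 67.22 dB SPL.
transformer: 79.2 − 20·log₁₀(20.9/3.4) = 79.2 − 15.77 = 63.43 dB SPL.
cooling tower: 84.5 − 20·log₁₀(43.8/3.4) = 84.5 − 22.20 = 62.30 dB SPL.
Σ 10^(L/10) = 9.174e+06 → L_total = 10·log₁₀(9.174e+06) = 69.63 dB SPL.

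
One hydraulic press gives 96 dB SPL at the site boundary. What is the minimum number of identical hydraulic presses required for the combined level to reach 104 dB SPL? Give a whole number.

The shortfall is 104 − 96 = 8.0 dB, and N units add 10·log₁₀ N, so need 10·log₁₀ N ≥ 8.0.
N ≥ 10^(8.0/10) = 6.310, so N = 7.

7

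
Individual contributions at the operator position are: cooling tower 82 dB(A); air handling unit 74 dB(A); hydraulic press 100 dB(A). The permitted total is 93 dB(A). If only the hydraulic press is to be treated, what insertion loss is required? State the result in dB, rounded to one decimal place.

7.4 dB

The untreated sources together contribute 10^(82/10) + 10^(74/10) = 1.836e+08, i.e. 82.64 dB(A).
To meet 93 dB(A) overall, the treated hydraulic press may contribute at most 10^(93/10) − 1.836e+08 = 1.812e+09, i.e. 92.58 dB(A).
Required insertion loss = 100 − 92.58 = 7.42 dB.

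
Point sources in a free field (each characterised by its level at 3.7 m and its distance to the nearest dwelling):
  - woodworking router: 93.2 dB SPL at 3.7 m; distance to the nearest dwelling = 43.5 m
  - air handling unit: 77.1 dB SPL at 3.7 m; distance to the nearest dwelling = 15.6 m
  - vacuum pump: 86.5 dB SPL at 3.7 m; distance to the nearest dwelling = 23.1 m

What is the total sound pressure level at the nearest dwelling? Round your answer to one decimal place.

Apply inverse-square spreading to bring every level to the receiver, then sum 10^(L/10).
woodworking router: 93.2 − 20·log₁₀(43.5/3.7) = 93.2 − 21.41 = 71.79 dB SPL.
air handling unit: 77.1 − 20·log₁₀(15.6/3.7) = 77.1 − 12.50 = 64.60 dB SPL.
vacuum pump: 86.5 − 20·log₁₀(23.1/3.7) = 86.5 − 15.91 = 70.59 dB SPL.
Σ 10^(L/10) = 2.946e+07 → L_total = 10·log₁₀(2.946e+07) = 74.69 dB SPL.

74.7 dB SPL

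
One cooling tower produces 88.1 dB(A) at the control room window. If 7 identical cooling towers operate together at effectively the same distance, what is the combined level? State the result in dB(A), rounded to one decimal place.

N identical incoherent sources raise the level by 10·log₁₀ N.
L_total = 88.1 + 10·log₁₀(7) = 88.1 + 8.451 = 96.55 dB(A).

96.6 dB(A)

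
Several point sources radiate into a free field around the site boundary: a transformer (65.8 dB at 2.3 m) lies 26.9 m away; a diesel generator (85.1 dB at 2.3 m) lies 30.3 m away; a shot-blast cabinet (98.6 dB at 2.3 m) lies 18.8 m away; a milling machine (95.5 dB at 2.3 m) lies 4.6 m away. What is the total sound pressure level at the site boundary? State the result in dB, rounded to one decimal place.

90.0 dB

Apply inverse-square spreading to bring every level to the receiver, then sum 10^(L/10).
transformer: 65.8 − 20·log₁₀(26.9/2.3) = 65.8 − 21.36 = 44.44 dB.
diesel generator: 85.1 − 20·log₁₀(30.3/2.3) = 85.1 − 22.39 = 62.71 dB.
shot-blast cabinet: 98.6 − 20·log₁₀(18.8/2.3) = 98.6 − 18.25 = 80.35 dB.
milling machine: 95.5 − 20·log₁₀(4.6/2.3) = 95.5 − 6.02 = 89.48 dB.
Σ 10^(L/10) = 9.974e+08 → L_total = 10·log₁₀(9.974e+08) = 89.99 dB.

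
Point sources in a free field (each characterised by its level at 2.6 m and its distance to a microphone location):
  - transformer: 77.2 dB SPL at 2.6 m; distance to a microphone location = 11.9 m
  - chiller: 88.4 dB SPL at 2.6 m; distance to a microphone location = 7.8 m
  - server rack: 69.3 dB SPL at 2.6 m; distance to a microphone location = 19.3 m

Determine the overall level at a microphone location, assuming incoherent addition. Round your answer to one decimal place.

79.0 dB SPL

Propagate each source to the receiver with L = L_ref − 20·log₁₀(r/r_ref), then add intensities.
transformer: 77.2 − 20·log₁₀(11.9/2.6) = 77.2 − 13.21 = 63.99 dB SPL.
chiller: 88.4 − 20·log₁₀(7.8/2.6) = 88.4 − 9.54 = 78.86 dB SPL.
server rack: 69.3 − 20·log₁₀(19.3/2.6) = 69.3 − 17.41 = 51.89 dB SPL.
Σ 10^(L/10) = 7.953e+07 → L_total = 10·log₁₀(7.953e+07) = 79.01 dB SPL.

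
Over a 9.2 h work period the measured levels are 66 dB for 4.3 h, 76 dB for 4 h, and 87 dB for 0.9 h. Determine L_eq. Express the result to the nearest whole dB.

78 dB

Weight each interval's intensity by its duration and average over T = 9.2 h:
Σ tᵢ·10^(Lᵢ/10) = 4.3·10^(66/10) + 4·10^(76/10) + 0.9·10^(87/10) = 6.274e+08.
L_eq = 10·log₁₀(6.274e+08/9.2) = 78.34 dB.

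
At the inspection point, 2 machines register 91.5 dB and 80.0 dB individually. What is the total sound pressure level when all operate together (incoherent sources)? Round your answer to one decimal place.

For uncorrelated sources the intensities add, so convert each level to linear form, sum, and take 10·log₁₀ of the total.
Σ 10^(L/10) = 10^(91.5/10) + 10^(80.0/10) = 1.513e+09.
L_total = 10·log₁₀(1.513e+09) = 91.80 dB.

91.8 dB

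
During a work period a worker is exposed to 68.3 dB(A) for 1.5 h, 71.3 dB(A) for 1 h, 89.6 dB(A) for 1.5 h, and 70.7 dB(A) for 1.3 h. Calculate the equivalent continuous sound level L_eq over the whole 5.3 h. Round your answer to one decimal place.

84.2 dB(A)

The energy average is taken in the linear domain: L_eq = 10·log₁₀[(Σ tᵢ·10^(Lᵢ/10))/T], T = 5.3 h.
Σ tᵢ·10^(Lᵢ/10) = 1.5·10^(68.3/10) + 1·10^(71.3/10) + 1.5·10^(89.6/10) + 1.3·10^(70.7/10) = 1.407e+09.
L_eq = 10·log₁₀(1.407e+09/5.3) = 84.24 dB(A).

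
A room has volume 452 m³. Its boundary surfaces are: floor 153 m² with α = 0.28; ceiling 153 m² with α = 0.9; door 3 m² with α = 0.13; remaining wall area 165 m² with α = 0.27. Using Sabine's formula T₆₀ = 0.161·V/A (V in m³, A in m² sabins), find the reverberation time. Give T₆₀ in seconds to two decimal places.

Summing Sᵢαᵢ: 153·0.28 + 153·0.9 + 3·0.13 + 165·0.27 = 225.48 m².
T₆₀ = 0.161·V/A = 0.161·452/225.48 = 0.323 s.

0.32 s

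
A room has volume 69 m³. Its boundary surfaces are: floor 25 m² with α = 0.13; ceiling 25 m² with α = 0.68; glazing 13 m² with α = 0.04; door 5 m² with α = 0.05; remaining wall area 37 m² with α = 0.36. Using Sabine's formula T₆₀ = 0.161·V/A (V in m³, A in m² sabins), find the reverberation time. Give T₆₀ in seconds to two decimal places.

Total absorption A = 25·0.13 + 25·0.68 + 13·0.04 + 5·0.05 + 37·0.36 = 34.34 m² sabins.
T₆₀ = 0.161 × 69 / 34.34 = 0.324 s.

0.32 s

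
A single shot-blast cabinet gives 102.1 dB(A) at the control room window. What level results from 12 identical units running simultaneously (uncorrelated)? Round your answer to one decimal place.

L_total = L₁ + 10·log₁₀ N for N identical incoherent sources.
L_total = 102.1 + 10·log₁₀(12) = 102.1 + 10.792 = 112.89 dB(A).

112.9 dB(A)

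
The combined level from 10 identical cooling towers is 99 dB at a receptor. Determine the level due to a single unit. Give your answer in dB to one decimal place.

Dividing the total intensity by 10 lowers the level by 10·log₁₀ 10 = 10.000 dB: L₁ = 99 − 10.000.

89.0 dB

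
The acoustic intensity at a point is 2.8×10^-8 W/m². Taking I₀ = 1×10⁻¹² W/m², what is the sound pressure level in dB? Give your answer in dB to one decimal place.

I/I₀ = 2.8×10^-8/10⁻¹² = 2.8×10^4, and L = 10·log₁₀(I/I₀).
L = 10·(0.4472 + 4) = 44.47 dB.

44.5 dB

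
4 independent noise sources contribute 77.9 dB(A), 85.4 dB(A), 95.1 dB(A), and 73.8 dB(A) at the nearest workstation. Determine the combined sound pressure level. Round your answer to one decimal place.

95.6 dB(A)

Incoherent sources combine by intensity addition: L_total = 10·log₁₀(Σ 10^(L_i/10)).
Σ 10^(L/10) = 10^(77.9/10) + 10^(85.4/10) + 10^(95.1/10) + 10^(73.8/10) = 3.668e+09.
L_total = 10·log₁₀(3.668e+09) = 95.64 dB(A).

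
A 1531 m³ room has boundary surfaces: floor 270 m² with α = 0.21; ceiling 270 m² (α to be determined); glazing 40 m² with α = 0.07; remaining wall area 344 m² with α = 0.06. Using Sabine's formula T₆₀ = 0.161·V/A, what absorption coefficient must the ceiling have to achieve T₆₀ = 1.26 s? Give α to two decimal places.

0.43

Required total absorption A = 0.161·1531/1.26 = 195.63 m².
Absorption from the other surfaces = 270·0.21 + 40·0.07 + 344·0.06 = 80.14 m², so the ceiling must supply 115.49 m² over 270 m².
α = 115.49/270 = 0.428.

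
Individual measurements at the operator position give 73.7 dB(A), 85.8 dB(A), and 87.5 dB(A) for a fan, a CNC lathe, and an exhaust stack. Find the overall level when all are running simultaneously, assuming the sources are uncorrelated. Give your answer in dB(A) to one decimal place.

For uncorrelated sources the intensities add, so convert each level to linear form, sum, and take 10·log₁₀ of the total.
Σ 10^(L/10) = 10^(73.7/10) + 10^(85.8/10) + 10^(87.5/10) = 9.660e+08.
L_total = 10·log₁₀(9.660e+08) = 89.85 dB(A).

89.8 dB(A)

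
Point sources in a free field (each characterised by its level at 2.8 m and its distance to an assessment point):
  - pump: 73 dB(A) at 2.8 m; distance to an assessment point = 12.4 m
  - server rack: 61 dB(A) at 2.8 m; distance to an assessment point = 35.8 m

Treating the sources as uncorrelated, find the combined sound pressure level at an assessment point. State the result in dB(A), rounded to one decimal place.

Apply inverse-square spreading to bring every level to the receiver, then sum 10^(L/10).
pump: 73 − 20·log₁₀(12.4/2.8) = 73 − 12.93 = 60.07 dB(A).
server rack: 61 − 20·log₁₀(35.8/2.8) = 61 − 22.13 = 38.87 dB(A).
Σ 10^(L/10) = 1.025e+06 → L_total = 10·log₁₀(1.025e+06) = 60.11 dB(A).

60.1 dB(A)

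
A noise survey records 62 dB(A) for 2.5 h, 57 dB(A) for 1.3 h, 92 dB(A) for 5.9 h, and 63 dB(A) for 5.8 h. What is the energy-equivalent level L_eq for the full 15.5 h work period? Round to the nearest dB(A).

The energy average is taken in the linear domain: L_eq = 10·log₁₀[(Σ tᵢ·10^(Lᵢ/10))/T], T = 15.5 h.
Σ tᵢ·10^(Lᵢ/10) = 2.5·10^(62/10) + 1.3·10^(57/10) + 5.9·10^(92/10) + 5.8·10^(63/10) = 9.367e+09.
L_eq = 10·log₁₀(9.367e+09/15.5) = 87.81 dB(A).

88 dB(A)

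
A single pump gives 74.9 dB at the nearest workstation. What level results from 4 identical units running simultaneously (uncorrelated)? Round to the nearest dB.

L_total = L₁ + 10·log₁₀ N for N identical incoherent sources.
L_total = 74.9 + 10·log₁₀(4) = 74.9 + 6.021 = 80.92 dB.

81 dB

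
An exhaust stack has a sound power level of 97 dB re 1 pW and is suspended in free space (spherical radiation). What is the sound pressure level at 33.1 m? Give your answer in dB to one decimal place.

55.6 dB

L_p = L_w − 10·log₁₀(4π·r²) with r = 33.1 m.
4π·r² = 1.377e+04 m², 10·log₁₀ of that is 41.389 dB.
L_p = 97 − 41.389 = 55.61 dB.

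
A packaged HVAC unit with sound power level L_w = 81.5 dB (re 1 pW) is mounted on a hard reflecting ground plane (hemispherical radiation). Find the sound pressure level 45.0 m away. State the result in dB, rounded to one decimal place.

Free-field hemispherical radiation: L_p = L_w − 10·log₁₀(2π·r²), r = 45.0 m.
2π·r² = 1.272e+04 m², 10·log₁₀ of that is 41.046 dB.
L_p = 81.5 − 41.046 = 40.45 dB.

40.5 dB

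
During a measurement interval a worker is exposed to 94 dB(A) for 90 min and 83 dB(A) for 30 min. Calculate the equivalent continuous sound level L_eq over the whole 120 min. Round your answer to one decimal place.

L_eq = 10·log₁₀[(1/T)·Σ tᵢ·10^(Lᵢ/10)] with T = 120 min.
Σ tᵢ·10^(Lᵢ/10) = 90·10^(94/10) + 30·10^(83/10) = 2.321e+11.
L_eq = 10·log₁₀(2.321e+11/120) = 92.86 dB(A).

92.9 dB(A)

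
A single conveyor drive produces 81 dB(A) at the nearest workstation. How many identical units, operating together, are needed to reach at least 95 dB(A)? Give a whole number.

N identical sources give L₁ + 10·log₁₀ N, so require 10·log₁₀ N ≥ 95 − 81 = 14.0 dB.
N ≥ 10^(14.0/10) = 25.119, so N = 26.

26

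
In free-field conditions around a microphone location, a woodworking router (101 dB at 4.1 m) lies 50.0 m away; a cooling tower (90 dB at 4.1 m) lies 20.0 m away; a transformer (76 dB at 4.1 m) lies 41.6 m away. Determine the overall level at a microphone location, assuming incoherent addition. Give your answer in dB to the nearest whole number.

Apply inverse-square spreading to bring every level to the receiver, then sum 10^(L/10).
woodworking router: 101 − 20·log₁₀(50.0/4.1) = 101 − 21.72 = 79.28 dB.
cooling tower: 90 − 20·log₁₀(20.0/4.1) = 90 − 13.76 = 76.24 dB.
transformer: 76 − 20·log₁₀(41.6/4.1) = 76 − 20.13 = 55.87 dB.
Σ 10^(L/10) = 1.271e+08 → L_total = 10·log₁₀(1.271e+08) = 81.04 dB.

81 dB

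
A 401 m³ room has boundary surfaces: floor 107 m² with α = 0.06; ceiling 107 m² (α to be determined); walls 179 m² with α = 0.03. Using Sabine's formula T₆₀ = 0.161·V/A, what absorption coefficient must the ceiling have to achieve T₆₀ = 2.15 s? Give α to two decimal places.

A = 0.161·V/T₆₀ = 0.161·401/2.15 = 30.03 m² sabins.
Absorption from the other surfaces = 107·0.06 + 179·0.03 = 11.79 m², so the ceiling must supply 18.24 m² over 107 m².
α = 18.24/107 = 0.170.

0.17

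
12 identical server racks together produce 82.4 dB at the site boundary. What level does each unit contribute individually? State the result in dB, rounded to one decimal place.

71.6 dB

For N identical incoherent sources L_total = L₁ + 10·log₁₀ N, so L₁ = 82.4 − 10·log₁₀(12) = 82.4 − 10.792.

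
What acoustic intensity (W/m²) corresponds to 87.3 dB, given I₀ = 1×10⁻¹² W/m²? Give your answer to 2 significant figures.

0.00054 W/m²

I = I₀·10^(L/10) = 10⁻¹² × 10^(87.3/10) = 10^(-3.270).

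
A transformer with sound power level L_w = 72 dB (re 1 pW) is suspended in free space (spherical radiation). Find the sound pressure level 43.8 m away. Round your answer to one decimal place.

28.2 dB

Free-field spherical radiation: L_p = L_w − 10·log₁₀(4π·r²), r = 43.8 m.
4π·r² = 2.411e+04 m², 10·log₁₀ of that is 43.822 dB.
L_p = 72 − 43.822 = 28.18 dB.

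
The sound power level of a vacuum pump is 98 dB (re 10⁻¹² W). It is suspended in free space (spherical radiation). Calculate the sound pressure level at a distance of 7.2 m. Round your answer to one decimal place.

The power spreads over a sphere of area 4π·r², so L_p = L_w − 10·log₁₀(4π·r²).
4π·r² = 651.4 m², 10·log₁₀ of that is 28.139 dB.
L_p = 98 − 28.139 = 69.86 dB.

69.9 dB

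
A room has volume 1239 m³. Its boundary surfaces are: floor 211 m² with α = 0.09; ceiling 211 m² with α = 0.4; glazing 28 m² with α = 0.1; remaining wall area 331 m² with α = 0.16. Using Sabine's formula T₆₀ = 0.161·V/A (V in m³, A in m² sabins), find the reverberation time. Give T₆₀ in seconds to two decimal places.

Total absorption A = 211·0.09 + 211·0.4 + 28·0.1 + 331·0.16 = 159.15 m² sabins.
T₆₀ = 0.161·V/A = 0.161·1239/159.15 = 1.253 s.

1.25 s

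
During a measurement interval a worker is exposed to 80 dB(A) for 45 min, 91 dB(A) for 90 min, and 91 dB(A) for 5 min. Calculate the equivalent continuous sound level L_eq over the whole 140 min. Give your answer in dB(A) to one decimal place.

L_eq = 10·log₁₀[(1/T)·Σ tᵢ·10^(Lᵢ/10)] with T = 140 min.
Σ tᵢ·10^(Lᵢ/10) = 45·10^(80/10) + 90·10^(91/10) + 5·10^(91/10) = 1.241e+11.
L_eq = 10·log₁₀(1.241e+11/140) = 89.48 dB(A).

89.5 dB(A)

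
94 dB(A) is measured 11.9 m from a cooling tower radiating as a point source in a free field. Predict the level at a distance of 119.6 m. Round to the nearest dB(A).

For a point source, L₂ = L₁ − 20·log₁₀(r₂/r₁).
L₂ = 94 − 20·log₁₀(119.6/11.9) = 94 − 20.044 = 73.96 dB(A).

74 dB(A)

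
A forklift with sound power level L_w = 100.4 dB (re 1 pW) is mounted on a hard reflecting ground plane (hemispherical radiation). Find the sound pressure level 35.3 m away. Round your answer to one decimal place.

L_p = L_w − 10·log₁₀(2π·r²) with r = 35.3 m.
2π·r² = 7829 m², 10·log₁₀ of that is 38.937 dB.
L_p = 100.4 − 38.937 = 61.46 dB.

61.5 dB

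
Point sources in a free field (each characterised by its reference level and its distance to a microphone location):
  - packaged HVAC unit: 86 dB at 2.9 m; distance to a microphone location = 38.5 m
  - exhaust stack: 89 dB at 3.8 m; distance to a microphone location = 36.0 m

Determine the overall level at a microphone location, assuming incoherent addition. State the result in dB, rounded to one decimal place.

Propagate each source to the receiver with L = L_ref − 20·log₁₀(r/r_ref), then add intensities.
packaged HVAC unit: 86 − 20·log₁₀(38.5/2.9) = 86 − 22.46 = 63.54 dB.
exhaust stack: 89 − 20·log₁₀(36.0/3.8) = 89 − 19.53 = 69.47 dB.
Σ 10^(L/10) = 1.111e+07 → L_total = 10·log₁₀(1.111e+07) = 70.46 dB.

70.5 dB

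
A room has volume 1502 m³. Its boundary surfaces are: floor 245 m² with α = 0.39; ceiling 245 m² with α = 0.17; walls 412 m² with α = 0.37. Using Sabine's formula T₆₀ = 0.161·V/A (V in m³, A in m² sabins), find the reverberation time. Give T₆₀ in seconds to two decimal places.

A = Σ Sᵢαᵢ = 245·0.39 + 245·0.17 + 412·0.37 = 289.64 m².
T₆₀ = 0.161 × 1502 / 289.64 = 0.835 s.

0.83 s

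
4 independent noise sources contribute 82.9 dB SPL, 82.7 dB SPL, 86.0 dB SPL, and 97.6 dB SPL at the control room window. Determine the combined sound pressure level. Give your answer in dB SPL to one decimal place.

Incoherent sources combine by intensity addition: L_total = 10·log₁₀(Σ 10^(L_i/10)).
Σ 10^(L/10) = 10^(82.9/10) + 10^(82.7/10) + 10^(86.0/10) + 10^(97.6/10) = 6.534e+09.
L_total = 10·log₁₀(6.534e+09) = 98.15 dB SPL.

98.2 dB SPL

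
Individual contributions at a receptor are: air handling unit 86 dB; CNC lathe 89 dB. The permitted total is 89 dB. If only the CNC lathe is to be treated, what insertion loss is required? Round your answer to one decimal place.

Fixed contribution from the other source: Σ 10^(L/10) = 10^(86/10) = 3.981e+08 (86.00 dB).
The limit corresponds to 10^(89/10) = 7.943e+08; subtracting the fixed part leaves 3.962e+08 for the CNC lathe, i.e. 85.98 dB.
Required insertion loss = 89 − 85.98 = 3.02 dB.

3.0 dB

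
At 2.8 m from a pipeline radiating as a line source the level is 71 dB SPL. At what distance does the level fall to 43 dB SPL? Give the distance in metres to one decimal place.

1766.7 m

Line-source spreading drops the level by 10·log₁₀(r₂/r₁); inverting, r₂/r₁ = 10^(ΔL/10).
r₂ = 2.8·10^((71−43)/10) = 2.8·10^(28.0/10) = 1766.68 m.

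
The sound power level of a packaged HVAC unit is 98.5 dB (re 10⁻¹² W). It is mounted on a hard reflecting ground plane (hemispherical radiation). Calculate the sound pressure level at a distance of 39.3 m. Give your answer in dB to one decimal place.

L_p = L_w − 10·log₁₀(2π·r²) with r = 39.3 m.
2π·r² = 9704 m², 10·log₁₀ of that is 39.870 dB.
L_p = 98.5 − 39.870 = 58.63 dB.

58.6 dB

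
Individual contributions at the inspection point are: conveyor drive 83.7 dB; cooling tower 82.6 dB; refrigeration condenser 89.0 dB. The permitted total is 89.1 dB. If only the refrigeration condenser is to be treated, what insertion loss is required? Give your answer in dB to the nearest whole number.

3 dB

The untreated sources together contribute 10^(83.7/10) + 10^(82.6/10) = 4.164e+08, i.e. 86.20 dB.
The limit corresponds to 10^(89.1/10) = 8.128e+08; subtracting the fixed part leaves 3.964e+08 for the refrigeration condenser, i.e. 85.98 dB.
So the refrigeration condenser must be reduced from 89.0 to 85.98 dB: IL = 3.02 dB.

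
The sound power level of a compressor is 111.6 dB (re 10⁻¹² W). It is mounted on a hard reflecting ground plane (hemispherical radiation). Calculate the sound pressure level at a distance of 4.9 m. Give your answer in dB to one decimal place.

89.8 dB

The power spreads over a hemisphere of area 2π·r², so L_p = L_w − 10·log₁₀(2π·r²).
2π·r² = 150.9 m², 10·log₁₀ of that is 21.786 dB.
L_p = 111.6 − 21.786 = 89.81 dB.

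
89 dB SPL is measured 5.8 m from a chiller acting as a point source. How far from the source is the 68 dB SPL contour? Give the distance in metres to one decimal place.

Point-source spreading drops the level by 20·log₁₀(r₂/r₁); inverting, r₂/r₁ = 10^(ΔL/20).
r₂ = 5.8·10^((89−68)/20) = 5.8·10^(21.0/20) = 65.08 m.

65.1 m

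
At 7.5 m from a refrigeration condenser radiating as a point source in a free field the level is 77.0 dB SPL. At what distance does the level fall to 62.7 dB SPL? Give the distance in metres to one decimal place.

38.9 m

The 14.3 dB drop corresponds to a distance ratio of 10^(14.3/20) for a point source.
r₂ = 7.5·10^((77.0−62.7)/20) = 7.5·10^(14.3/20) = 38.91 m.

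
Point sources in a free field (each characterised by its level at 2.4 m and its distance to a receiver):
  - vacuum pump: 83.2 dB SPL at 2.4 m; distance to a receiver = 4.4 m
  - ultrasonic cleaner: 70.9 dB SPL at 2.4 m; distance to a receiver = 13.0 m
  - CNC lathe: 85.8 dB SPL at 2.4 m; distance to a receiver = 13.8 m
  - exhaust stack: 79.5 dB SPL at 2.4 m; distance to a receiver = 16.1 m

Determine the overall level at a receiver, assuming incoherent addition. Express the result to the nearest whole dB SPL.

First find each source's level at the receiver (point-source: −20·log₁₀(r/r_ref)), then combine on an intensity basis.
vacuum pump: 83.2 − 20·log₁₀(4.4/2.4) = 83.2 − 5.26 = 77.94 dB SPL.
ultrasonic cleaner: 70.9 − 20·log₁₀(13.0/2.4) = 70.9 − 14.67 = 56.23 dB SPL.
CNC lathe: 85.8 − 20·log₁₀(13.8/2.4) = 85.8 − 15.19 = 70.61 dB SPL.
exhaust stack: 79.5 − 20·log₁₀(16.1/2.4) = 79.5 − 16.53 = 62.97 dB SPL.
Σ 10^(L/10) = 7.606e+07 → L_total = 10·log₁₀(7.606e+07) = 78.81 dB SPL.

79 dB SPL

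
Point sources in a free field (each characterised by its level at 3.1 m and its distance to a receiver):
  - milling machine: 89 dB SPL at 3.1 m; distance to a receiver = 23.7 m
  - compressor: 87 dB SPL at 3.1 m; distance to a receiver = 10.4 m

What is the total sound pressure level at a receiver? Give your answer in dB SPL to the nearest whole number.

Propagate each source to the receiver with L = L_ref − 20·log₁₀(r/r_ref), then add intensities.
milling machine: 89 − 20·log₁₀(23.7/3.1) = 89 − 17.67 = 71.33 dB SPL.
compressor: 87 − 20·log₁₀(10.4/3.1) = 87 − 10.51 = 76.49 dB SPL.
Σ 10^(L/10) = 5.812e+07 → L_total = 10·log₁₀(5.812e+07) = 77.64 dB SPL.

78 dB SPL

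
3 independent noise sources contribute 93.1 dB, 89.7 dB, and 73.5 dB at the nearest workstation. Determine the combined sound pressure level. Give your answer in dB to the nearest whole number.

95 dB

For uncorrelated sources the intensities add, so convert each level to linear form, sum, and take 10·log₁₀ of the total.
Σ 10^(L/10) = 10^(93.1/10) + 10^(89.7/10) + 10^(73.5/10) = 2.997e+09.
L_total = 10·log₁₀(2.997e+09) = 94.77 dB.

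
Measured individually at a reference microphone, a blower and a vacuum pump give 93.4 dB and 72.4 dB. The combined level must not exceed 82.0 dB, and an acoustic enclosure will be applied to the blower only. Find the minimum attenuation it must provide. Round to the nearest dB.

12 dB

Everything except the blower sums to 10^(72.4/10) = 1.738e+07 in linear terms, 72.40 dB.
The limit corresponds to 10^(82.0/10) = 1.585e+08; subtracting the fixed part leaves 1.411e+08 for the blower, i.e. 81.50 dB.
So the blower must be reduced from 93.4 to 81.50 dB: IL = 11.90 dB.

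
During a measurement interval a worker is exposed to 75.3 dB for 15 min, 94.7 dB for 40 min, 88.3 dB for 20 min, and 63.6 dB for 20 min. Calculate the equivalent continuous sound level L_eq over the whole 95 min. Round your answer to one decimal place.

Weight each interval's intensity by its duration and average over T = 95 min:
Σ tᵢ·10^(Lᵢ/10) = 15·10^(75.3/10) + 40·10^(94.7/10) + 20·10^(88.3/10) + 20·10^(63.6/10) = 1.321e+11.
L_eq = 10·log₁₀(1.321e+11/95) = 91.43 dB.

91.4 dB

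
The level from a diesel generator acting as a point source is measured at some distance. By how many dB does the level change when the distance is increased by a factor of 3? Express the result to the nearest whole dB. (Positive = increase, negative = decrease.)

-10 dB

With spherical spreading the level changes by −20·log₁₀(r₂/r₁).
ΔL = −20·log₁₀(3) = -9.54 dB.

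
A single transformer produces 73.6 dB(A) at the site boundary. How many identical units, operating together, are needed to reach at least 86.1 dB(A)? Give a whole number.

The shortfall is 86.1 − 73.6 = 12.5 dB, and N units add 10·log₁₀ N, so need 10·log₁₀ N ≥ 12.5.
N ≥ 10^(12.5/10) = 17.783, so N = 18.

18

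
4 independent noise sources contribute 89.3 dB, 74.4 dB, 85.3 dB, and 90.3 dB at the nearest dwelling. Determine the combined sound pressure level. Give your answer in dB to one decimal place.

93.6 dB

For uncorrelated sources the intensities add, so convert each level to linear form, sum, and take 10·log₁₀ of the total.
Σ 10^(L/10) = 10^(89.3/10) + 10^(74.4/10) + 10^(85.3/10) + 10^(90.3/10) = 2.289e+09.
L_total = 10·log₁₀(2.289e+09) = 93.60 dB.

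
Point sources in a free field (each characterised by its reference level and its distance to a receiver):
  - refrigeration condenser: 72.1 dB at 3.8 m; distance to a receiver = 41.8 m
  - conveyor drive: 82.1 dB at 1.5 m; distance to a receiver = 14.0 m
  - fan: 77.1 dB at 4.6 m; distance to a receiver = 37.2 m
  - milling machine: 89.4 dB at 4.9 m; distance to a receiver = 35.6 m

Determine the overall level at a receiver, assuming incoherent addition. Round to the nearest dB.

Apply inverse-square spreading to bring every level to the receiver, then sum 10^(L/10).
refrigeration condenser: 72.1 − 20·log₁₀(41.8/3.8) = 72.1 − 20.83 = 51.27 dB.
conveyor drive: 82.1 − 20·log₁₀(14.0/1.5) = 82.1 − 19.40 = 62.70 dB.
fan: 77.1 − 20·log₁₀(37.2/4.6) = 77.1 − 18.16 = 58.94 dB.
milling machine: 89.4 − 20·log₁₀(35.6/4.9) = 89.4 − 17.23 = 72.17 dB.
Σ 10^(L/10) = 1.928e+07 → L_total = 10·log₁₀(1.928e+07) = 72.85 dB.

73 dB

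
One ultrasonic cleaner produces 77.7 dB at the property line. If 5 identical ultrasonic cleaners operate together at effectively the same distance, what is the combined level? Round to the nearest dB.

85 dB

With 5 equal, uncorrelated contributions the intensity is 5× that of one unit, giving a rise of 10·log₁₀ 5.
L_total = 77.7 + 10·log₁₀(5) = 77.7 + 6.990 = 84.69 dB.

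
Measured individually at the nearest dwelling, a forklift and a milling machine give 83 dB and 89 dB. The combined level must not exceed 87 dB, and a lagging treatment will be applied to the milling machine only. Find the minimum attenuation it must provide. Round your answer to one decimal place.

4.2 dB

Fixed contribution from the other source: Σ 10^(L/10) = 10^(83/10) = 1.995e+08 (83.00 dB).
To meet 87 dB overall, the treated milling machine may contribute at most 10^(87/10) − 1.995e+08 = 3.017e+08, i.e. 84.80 dB.
So the milling machine must be reduced from 89 to 84.80 dB: IL = 4.20 dB.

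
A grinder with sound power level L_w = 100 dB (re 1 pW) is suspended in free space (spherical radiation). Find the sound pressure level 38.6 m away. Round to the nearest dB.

Free-field spherical radiation: L_p = L_w − 10·log₁₀(4π·r²), r = 38.6 m.
4π·r² = 1.872e+04 m², 10·log₁₀ of that is 42.724 dB.
L_p = 100 − 42.724 = 57.28 dB.

57 dB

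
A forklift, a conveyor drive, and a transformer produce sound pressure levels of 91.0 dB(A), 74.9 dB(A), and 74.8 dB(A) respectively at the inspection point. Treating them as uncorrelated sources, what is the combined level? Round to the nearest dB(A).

Incoherent sources combine by intensity addition: L_total = 10·log₁₀(Σ 10^(L_i/10)).
Σ 10^(L/10) = 10^(91.0/10) + 10^(74.9/10) + 10^(74.8/10) = 1.320e+09.
L_total = 10·log₁₀(1.320e+09) = 91.21 dB(A).

91 dB(A)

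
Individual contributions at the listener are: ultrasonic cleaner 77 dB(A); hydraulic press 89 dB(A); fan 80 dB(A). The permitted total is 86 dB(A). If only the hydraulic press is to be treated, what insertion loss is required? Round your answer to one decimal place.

5.1 dB

The untreated sources together contribute 10^(77/10) + 10^(80/10) = 1.501e+08, i.e. 81.76 dB(A).
The limit corresponds to 10^(86/10) = 3.981e+08; subtracting the fixed part leaves 2.480e+08 for the hydraulic press, i.e. 83.94 dB(A).
So the hydraulic press must be reduced from 89 to 83.94 dB(A): IL = 5.06 dB.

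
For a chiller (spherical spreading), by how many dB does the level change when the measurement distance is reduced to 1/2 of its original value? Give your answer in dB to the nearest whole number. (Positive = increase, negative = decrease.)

+6 dB

Point-source spreading: ΔL = −20·log₁₀(r₂/r₁).
ΔL = −20·log₁₀(0.5) = +6.02 dB.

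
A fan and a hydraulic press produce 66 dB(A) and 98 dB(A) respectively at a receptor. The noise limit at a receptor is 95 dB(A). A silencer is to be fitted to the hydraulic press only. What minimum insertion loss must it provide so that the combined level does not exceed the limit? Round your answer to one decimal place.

3.0 dB

Everything except the hydraulic press sums to 10^(66/10) = 3.981e+06 in linear terms, 66.00 dB(A).
To meet 95 dB(A) overall, the treated hydraulic press may contribute at most 10^(95/10) − 3.981e+06 = 3.158e+09, i.e. 94.99 dB(A).
Required insertion loss = 98 − 94.99 = 3.01 dB.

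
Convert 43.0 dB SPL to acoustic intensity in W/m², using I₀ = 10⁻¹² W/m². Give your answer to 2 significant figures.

2.0e-08 W/m²

I = I₀·10^(L/10) = 10⁻¹² × 10^(43.0/10) = 10^(-7.700).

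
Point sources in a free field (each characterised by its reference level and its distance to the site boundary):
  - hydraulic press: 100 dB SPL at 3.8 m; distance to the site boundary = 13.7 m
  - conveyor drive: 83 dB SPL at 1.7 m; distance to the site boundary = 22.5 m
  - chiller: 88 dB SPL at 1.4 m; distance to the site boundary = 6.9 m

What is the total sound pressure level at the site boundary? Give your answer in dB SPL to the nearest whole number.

89 dB SPL

Apply inverse-square spreading to bring every level to the receiver, then sum 10^(L/10).
hydraulic press: 100 − 20·log₁₀(13.7/3.8) = 100 − 11.14 = 88.86 dB SPL.
conveyor drive: 83 − 20·log₁₀(22.5/1.7) = 83 − 22.43 = 60.57 dB SPL.
chiller: 88 − 20·log₁₀(6.9/1.4) = 88 − 13.85 = 74.15 dB SPL.
Σ 10^(L/10) = 7.965e+08 → L_total = 10·log₁₀(7.965e+08) = 89.01 dB SPL.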